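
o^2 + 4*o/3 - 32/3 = (o - 8/3)*(o + 4)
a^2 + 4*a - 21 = (a - 3)*(a + 7)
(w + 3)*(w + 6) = w^2 + 9*w + 18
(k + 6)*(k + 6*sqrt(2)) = k^2 + 6*k + 6*sqrt(2)*k + 36*sqrt(2)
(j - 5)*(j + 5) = j^2 - 25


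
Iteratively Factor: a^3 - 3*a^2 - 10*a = (a - 5)*(a^2 + 2*a) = (a - 5)*(a + 2)*(a)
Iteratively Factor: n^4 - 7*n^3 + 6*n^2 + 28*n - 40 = (n + 2)*(n^3 - 9*n^2 + 24*n - 20) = (n - 5)*(n + 2)*(n^2 - 4*n + 4) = (n - 5)*(n - 2)*(n + 2)*(n - 2)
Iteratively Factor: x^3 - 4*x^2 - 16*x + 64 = (x + 4)*(x^2 - 8*x + 16) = (x - 4)*(x + 4)*(x - 4)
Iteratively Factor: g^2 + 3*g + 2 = (g + 1)*(g + 2)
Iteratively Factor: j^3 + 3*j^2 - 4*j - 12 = (j - 2)*(j^2 + 5*j + 6) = (j - 2)*(j + 2)*(j + 3)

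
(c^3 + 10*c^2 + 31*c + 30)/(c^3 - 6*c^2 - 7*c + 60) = (c^2 + 7*c + 10)/(c^2 - 9*c + 20)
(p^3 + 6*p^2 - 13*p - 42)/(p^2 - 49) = (p^2 - p - 6)/(p - 7)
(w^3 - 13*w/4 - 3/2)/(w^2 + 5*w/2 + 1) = (w^2 - w/2 - 3)/(w + 2)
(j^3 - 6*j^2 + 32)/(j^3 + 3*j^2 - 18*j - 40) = (j - 4)/(j + 5)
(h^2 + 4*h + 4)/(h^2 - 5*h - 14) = (h + 2)/(h - 7)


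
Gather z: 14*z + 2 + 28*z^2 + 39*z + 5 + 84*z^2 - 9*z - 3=112*z^2 + 44*z + 4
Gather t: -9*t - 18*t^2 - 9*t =-18*t^2 - 18*t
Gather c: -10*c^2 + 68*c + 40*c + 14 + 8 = -10*c^2 + 108*c + 22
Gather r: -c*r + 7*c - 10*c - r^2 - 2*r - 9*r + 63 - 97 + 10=-3*c - r^2 + r*(-c - 11) - 24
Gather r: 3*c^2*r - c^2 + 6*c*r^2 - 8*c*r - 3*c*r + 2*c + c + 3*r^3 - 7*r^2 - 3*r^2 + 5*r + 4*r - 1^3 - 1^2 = -c^2 + 3*c + 3*r^3 + r^2*(6*c - 10) + r*(3*c^2 - 11*c + 9) - 2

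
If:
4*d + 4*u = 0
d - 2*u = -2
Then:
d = -2/3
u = 2/3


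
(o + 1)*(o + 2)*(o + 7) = o^3 + 10*o^2 + 23*o + 14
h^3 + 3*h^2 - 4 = (h - 1)*(h + 2)^2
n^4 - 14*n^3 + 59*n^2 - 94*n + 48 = (n - 8)*(n - 3)*(n - 2)*(n - 1)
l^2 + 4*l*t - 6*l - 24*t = (l - 6)*(l + 4*t)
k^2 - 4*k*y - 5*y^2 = (k - 5*y)*(k + y)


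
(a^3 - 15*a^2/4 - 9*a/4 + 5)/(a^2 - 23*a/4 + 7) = (4*a^2 + a - 5)/(4*a - 7)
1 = 1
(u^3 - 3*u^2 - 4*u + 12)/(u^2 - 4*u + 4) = (u^2 - u - 6)/(u - 2)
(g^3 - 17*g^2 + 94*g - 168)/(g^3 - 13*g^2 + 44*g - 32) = (g^2 - 13*g + 42)/(g^2 - 9*g + 8)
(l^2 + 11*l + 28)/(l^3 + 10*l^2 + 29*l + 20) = (l + 7)/(l^2 + 6*l + 5)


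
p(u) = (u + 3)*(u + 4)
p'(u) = 2*u + 7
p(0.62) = 16.72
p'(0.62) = 8.24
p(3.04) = 42.52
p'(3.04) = 13.08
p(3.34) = 46.54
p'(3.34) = 13.68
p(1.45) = 24.25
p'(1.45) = 9.90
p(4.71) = 67.15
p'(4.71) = 16.42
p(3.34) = 46.54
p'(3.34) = 13.68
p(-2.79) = 0.25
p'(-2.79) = 1.42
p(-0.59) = 8.22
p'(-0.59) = 5.82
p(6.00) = 90.00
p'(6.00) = 19.00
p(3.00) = 42.00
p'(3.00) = 13.00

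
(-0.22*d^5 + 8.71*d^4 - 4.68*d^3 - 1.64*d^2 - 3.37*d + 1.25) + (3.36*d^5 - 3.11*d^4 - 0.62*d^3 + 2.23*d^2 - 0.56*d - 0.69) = 3.14*d^5 + 5.6*d^4 - 5.3*d^3 + 0.59*d^2 - 3.93*d + 0.56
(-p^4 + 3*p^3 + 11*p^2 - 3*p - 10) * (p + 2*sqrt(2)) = -p^5 - 2*sqrt(2)*p^4 + 3*p^4 + 6*sqrt(2)*p^3 + 11*p^3 - 3*p^2 + 22*sqrt(2)*p^2 - 10*p - 6*sqrt(2)*p - 20*sqrt(2)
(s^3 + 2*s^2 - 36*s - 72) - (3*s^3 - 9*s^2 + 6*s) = -2*s^3 + 11*s^2 - 42*s - 72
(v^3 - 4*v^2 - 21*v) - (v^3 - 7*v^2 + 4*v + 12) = 3*v^2 - 25*v - 12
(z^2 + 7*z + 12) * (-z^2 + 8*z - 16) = -z^4 + z^3 + 28*z^2 - 16*z - 192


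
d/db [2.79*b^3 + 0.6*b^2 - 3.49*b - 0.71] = 8.37*b^2 + 1.2*b - 3.49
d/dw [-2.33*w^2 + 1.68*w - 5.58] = 1.68 - 4.66*w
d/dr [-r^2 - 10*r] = -2*r - 10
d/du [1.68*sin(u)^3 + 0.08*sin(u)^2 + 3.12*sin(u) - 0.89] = (5.04*sin(u)^2 + 0.16*sin(u) + 3.12)*cos(u)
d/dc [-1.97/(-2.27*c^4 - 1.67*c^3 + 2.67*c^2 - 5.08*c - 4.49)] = (-17.8876*c^3 - 9.8697*c^2 + 10.5198*c - 10.0076)/(2.27*c^4 + 1.67*c^3 - 2.67*c^2 + 5.08*c + 4.49)^2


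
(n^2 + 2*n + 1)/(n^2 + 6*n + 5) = (n + 1)/(n + 5)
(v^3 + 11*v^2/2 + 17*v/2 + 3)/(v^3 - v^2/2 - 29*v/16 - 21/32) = 16*(v^2 + 5*v + 6)/(16*v^2 - 16*v - 21)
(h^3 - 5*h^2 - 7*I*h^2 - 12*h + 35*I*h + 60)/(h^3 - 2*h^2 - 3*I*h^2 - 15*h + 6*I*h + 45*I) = (h - 4*I)/(h + 3)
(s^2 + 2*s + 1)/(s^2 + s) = (s + 1)/s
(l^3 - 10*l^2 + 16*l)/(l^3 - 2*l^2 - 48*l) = (l - 2)/(l + 6)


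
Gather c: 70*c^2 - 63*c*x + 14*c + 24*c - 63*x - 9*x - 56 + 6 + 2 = 70*c^2 + c*(38 - 63*x) - 72*x - 48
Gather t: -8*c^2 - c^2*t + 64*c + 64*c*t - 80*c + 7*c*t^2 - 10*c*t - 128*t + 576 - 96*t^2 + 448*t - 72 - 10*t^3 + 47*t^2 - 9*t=-8*c^2 - 16*c - 10*t^3 + t^2*(7*c - 49) + t*(-c^2 + 54*c + 311) + 504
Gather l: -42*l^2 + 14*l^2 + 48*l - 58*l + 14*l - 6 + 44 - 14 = -28*l^2 + 4*l + 24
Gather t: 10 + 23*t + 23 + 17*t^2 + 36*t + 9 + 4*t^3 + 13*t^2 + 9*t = 4*t^3 + 30*t^2 + 68*t + 42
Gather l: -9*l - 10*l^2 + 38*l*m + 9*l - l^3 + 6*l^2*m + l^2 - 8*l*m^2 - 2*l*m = -l^3 + l^2*(6*m - 9) + l*(-8*m^2 + 36*m)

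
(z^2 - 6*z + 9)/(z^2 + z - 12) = (z - 3)/(z + 4)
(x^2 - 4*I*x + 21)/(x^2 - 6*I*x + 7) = (x + 3*I)/(x + I)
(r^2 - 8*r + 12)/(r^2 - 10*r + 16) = (r - 6)/(r - 8)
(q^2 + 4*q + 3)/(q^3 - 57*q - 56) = (q + 3)/(q^2 - q - 56)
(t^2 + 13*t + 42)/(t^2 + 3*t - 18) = (t + 7)/(t - 3)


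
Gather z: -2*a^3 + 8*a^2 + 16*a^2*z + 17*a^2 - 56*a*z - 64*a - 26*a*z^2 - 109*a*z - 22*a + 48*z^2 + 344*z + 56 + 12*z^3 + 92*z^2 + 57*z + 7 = -2*a^3 + 25*a^2 - 86*a + 12*z^3 + z^2*(140 - 26*a) + z*(16*a^2 - 165*a + 401) + 63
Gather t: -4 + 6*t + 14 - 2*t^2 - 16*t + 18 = -2*t^2 - 10*t + 28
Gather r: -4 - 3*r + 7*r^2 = 7*r^2 - 3*r - 4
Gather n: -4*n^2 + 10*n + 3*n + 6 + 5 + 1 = -4*n^2 + 13*n + 12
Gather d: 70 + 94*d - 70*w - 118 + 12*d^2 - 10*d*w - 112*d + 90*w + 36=12*d^2 + d*(-10*w - 18) + 20*w - 12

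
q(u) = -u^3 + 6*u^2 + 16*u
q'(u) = -3*u^2 + 12*u + 16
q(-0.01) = -0.16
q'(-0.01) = 15.88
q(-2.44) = 11.21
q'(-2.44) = -31.14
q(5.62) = 101.92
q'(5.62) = -11.31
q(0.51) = 9.59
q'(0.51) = 21.34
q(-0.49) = -6.28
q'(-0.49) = 9.40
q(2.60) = 64.58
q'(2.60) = 26.92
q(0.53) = 10.02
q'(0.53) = 21.52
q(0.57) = 10.88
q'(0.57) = 21.87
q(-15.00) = 4485.00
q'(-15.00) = -839.00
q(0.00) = 0.00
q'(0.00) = 16.00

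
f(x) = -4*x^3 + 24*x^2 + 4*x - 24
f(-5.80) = 1540.61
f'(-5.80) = -678.08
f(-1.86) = 77.33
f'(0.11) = 9.13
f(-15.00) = 18816.00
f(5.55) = 53.64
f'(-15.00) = -3416.00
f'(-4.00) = -380.00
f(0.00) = -24.00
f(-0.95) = -2.71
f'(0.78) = 34.14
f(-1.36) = 25.01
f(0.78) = -8.18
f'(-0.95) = -52.43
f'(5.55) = -99.23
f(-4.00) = 600.00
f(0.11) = -23.27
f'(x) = -12*x^2 + 48*x + 4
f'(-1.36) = -83.48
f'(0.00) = 4.00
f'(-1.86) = -126.80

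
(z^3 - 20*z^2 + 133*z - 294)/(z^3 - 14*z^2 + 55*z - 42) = (z - 7)/(z - 1)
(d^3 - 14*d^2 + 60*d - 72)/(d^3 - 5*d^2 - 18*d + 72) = (d^2 - 8*d + 12)/(d^2 + d - 12)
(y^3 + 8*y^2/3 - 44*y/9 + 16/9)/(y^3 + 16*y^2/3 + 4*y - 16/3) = (y - 2/3)/(y + 2)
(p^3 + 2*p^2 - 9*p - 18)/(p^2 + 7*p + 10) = (p^2 - 9)/(p + 5)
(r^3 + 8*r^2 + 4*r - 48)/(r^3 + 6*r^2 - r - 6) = (r^2 + 2*r - 8)/(r^2 - 1)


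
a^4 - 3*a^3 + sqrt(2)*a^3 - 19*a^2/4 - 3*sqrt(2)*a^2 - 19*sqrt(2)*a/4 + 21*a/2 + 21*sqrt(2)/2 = (a - 7/2)*(a - 3/2)*(a + 2)*(a + sqrt(2))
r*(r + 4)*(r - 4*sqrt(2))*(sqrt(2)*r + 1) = sqrt(2)*r^4 - 7*r^3 + 4*sqrt(2)*r^3 - 28*r^2 - 4*sqrt(2)*r^2 - 16*sqrt(2)*r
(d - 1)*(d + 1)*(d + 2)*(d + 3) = d^4 + 5*d^3 + 5*d^2 - 5*d - 6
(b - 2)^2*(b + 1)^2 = b^4 - 2*b^3 - 3*b^2 + 4*b + 4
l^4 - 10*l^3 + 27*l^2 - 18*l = l*(l - 6)*(l - 3)*(l - 1)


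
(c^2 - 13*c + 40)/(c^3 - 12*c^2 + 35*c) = (c - 8)/(c*(c - 7))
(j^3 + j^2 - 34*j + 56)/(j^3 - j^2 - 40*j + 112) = (j - 2)/(j - 4)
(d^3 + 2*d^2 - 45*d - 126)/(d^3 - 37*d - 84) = (d + 6)/(d + 4)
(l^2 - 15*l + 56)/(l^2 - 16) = (l^2 - 15*l + 56)/(l^2 - 16)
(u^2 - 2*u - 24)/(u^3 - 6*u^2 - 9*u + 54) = (u + 4)/(u^2 - 9)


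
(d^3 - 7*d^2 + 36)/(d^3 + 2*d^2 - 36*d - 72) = (d - 3)/(d + 6)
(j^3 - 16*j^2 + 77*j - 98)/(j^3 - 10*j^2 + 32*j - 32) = (j^2 - 14*j + 49)/(j^2 - 8*j + 16)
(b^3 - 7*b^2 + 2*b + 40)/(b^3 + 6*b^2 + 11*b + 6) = (b^2 - 9*b + 20)/(b^2 + 4*b + 3)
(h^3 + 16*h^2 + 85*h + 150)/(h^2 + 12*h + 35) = (h^2 + 11*h + 30)/(h + 7)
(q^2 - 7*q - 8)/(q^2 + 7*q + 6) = (q - 8)/(q + 6)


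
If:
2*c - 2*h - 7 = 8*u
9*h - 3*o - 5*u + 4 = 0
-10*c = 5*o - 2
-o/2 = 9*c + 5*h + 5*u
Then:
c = 697/770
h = -431/385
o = -543/385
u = -142/385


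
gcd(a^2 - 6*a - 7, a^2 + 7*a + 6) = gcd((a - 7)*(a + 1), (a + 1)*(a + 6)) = a + 1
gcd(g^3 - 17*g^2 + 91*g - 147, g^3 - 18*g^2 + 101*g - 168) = g^2 - 10*g + 21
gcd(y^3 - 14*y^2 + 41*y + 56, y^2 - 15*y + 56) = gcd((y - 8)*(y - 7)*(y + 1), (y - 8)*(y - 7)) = y^2 - 15*y + 56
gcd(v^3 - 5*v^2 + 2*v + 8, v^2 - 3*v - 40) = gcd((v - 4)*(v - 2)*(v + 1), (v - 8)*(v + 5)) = 1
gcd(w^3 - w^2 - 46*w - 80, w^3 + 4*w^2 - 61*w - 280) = w^2 - 3*w - 40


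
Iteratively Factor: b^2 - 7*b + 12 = (b - 4)*(b - 3)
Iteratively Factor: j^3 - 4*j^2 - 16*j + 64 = (j - 4)*(j^2 - 16) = (j - 4)^2*(j + 4)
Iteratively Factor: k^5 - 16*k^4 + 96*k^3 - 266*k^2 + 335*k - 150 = (k - 5)*(k^4 - 11*k^3 + 41*k^2 - 61*k + 30) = (k - 5)*(k - 1)*(k^3 - 10*k^2 + 31*k - 30) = (k - 5)^2*(k - 1)*(k^2 - 5*k + 6) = (k - 5)^2*(k - 3)*(k - 1)*(k - 2)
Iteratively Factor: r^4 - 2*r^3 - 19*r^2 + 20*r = (r - 5)*(r^3 + 3*r^2 - 4*r) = r*(r - 5)*(r^2 + 3*r - 4) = r*(r - 5)*(r - 1)*(r + 4)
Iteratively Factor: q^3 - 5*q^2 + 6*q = (q - 3)*(q^2 - 2*q) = (q - 3)*(q - 2)*(q)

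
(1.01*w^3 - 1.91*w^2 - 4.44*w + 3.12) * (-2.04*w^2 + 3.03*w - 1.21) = -2.0604*w^5 + 6.9567*w^4 + 2.0482*w^3 - 17.5069*w^2 + 14.826*w - 3.7752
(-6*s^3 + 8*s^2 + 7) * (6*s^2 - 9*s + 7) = -36*s^5 + 102*s^4 - 114*s^3 + 98*s^2 - 63*s + 49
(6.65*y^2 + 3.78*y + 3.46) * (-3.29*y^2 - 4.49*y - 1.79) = -21.8785*y^4 - 42.2947*y^3 - 40.2591*y^2 - 22.3016*y - 6.1934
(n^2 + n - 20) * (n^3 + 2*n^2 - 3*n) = n^5 + 3*n^4 - 21*n^3 - 43*n^2 + 60*n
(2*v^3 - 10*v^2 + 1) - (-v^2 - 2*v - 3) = 2*v^3 - 9*v^2 + 2*v + 4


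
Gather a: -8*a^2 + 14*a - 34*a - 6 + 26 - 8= -8*a^2 - 20*a + 12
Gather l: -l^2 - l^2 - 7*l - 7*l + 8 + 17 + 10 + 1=-2*l^2 - 14*l + 36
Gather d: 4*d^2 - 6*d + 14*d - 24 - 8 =4*d^2 + 8*d - 32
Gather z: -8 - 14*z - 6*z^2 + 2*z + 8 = -6*z^2 - 12*z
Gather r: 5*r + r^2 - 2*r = r^2 + 3*r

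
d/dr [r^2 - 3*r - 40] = 2*r - 3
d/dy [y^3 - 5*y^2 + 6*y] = 3*y^2 - 10*y + 6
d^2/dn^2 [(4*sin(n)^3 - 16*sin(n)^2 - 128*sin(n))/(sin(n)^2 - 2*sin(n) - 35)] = 4*(-sin(n)^7 + 6*sin(n)^6 + 94*sin(n)^5 - 130*sin(n)^4 - 3467*sin(n)^3 + 16940*sin(n)^2 + 39830*sin(n) - 5320)/((sin(n) - 7)^3*(sin(n) + 5)^3)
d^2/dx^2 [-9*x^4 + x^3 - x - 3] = 6*x*(1 - 18*x)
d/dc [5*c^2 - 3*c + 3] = 10*c - 3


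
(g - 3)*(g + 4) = g^2 + g - 12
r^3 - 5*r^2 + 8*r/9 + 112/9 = (r - 4)*(r - 7/3)*(r + 4/3)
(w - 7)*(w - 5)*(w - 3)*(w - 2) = w^4 - 17*w^3 + 101*w^2 - 247*w + 210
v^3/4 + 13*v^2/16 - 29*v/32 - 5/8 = (v/4 + 1)*(v - 5/4)*(v + 1/2)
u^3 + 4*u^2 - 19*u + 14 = (u - 2)*(u - 1)*(u + 7)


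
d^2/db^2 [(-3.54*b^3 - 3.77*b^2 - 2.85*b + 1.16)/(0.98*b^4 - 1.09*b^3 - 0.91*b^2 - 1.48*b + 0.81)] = (-6.79963200000002*b^9 - 21.724248*b^8 - 27.624828*b^7 - 9.55041799999995*b^6 - 6.15057000000002*b^5 + 26.962254*b^4 + 4.230188*b^3 - 15.464118*b^2 - 11.021262*b - 4.988354)/(0.941192*b^12 - 3.140508*b^11 + 0.871122*b^10 + 0.273167000000002*b^9 + 11.010489*b^8 - 5.255319*b^7 - 4.568932*b^6 - 13.067682*b^5 + 5.801577*b^4 + 1.158209*b^3 + 3.531519*b^2 - 2.913084*b + 0.531441)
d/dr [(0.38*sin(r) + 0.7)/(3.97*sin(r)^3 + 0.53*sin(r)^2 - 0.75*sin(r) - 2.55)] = (-3.0049*sin(r) + 0.7543*sin(3*r) + 4.2692*cos(2*r) - 4.7132)*cos(r)/(3.97*sin(r)^3 + 0.53*sin(r)^2 - 0.75*sin(r) - 2.55)^2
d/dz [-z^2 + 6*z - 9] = 6 - 2*z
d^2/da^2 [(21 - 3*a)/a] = 42/a^3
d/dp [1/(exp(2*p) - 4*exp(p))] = 2*(2 - exp(p))*exp(-p)/(exp(p) - 4)^2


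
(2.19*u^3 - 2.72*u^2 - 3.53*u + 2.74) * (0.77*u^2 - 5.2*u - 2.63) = 1.6863*u^5 - 13.4824*u^4 + 5.6662*u^3 + 27.6194*u^2 - 4.9641*u - 7.2062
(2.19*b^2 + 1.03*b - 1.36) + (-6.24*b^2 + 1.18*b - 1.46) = -4.05*b^2 + 2.21*b - 2.82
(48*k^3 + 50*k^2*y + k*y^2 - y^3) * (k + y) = 48*k^4 + 98*k^3*y + 51*k^2*y^2 - y^4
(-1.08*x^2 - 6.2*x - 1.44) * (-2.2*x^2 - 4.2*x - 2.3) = 2.376*x^4 + 18.176*x^3 + 31.692*x^2 + 20.308*x + 3.312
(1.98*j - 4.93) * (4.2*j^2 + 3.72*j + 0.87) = 8.316*j^3 - 13.3404*j^2 - 16.617*j - 4.2891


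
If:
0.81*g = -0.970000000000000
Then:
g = -1.20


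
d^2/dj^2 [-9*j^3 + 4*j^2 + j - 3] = 8 - 54*j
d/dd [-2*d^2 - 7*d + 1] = -4*d - 7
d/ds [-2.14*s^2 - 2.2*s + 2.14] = -4.28*s - 2.2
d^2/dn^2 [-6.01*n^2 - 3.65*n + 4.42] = -12.0200000000000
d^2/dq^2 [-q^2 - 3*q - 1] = -2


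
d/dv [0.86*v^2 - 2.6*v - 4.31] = 1.72*v - 2.6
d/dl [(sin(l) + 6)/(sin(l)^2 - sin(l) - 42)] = -cos(l)/(sin(l) - 7)^2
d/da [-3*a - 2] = -3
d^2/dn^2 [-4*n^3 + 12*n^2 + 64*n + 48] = 24 - 24*n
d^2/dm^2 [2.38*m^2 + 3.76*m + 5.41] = 4.76000000000000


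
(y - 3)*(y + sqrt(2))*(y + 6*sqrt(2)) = y^3 - 3*y^2 + 7*sqrt(2)*y^2 - 21*sqrt(2)*y + 12*y - 36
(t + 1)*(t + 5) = t^2 + 6*t + 5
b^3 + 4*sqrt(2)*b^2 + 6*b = b*(b + sqrt(2))*(b + 3*sqrt(2))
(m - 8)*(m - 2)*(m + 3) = m^3 - 7*m^2 - 14*m + 48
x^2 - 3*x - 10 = (x - 5)*(x + 2)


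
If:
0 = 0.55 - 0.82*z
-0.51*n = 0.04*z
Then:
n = -0.05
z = 0.67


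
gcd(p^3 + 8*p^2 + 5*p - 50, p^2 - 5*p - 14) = 1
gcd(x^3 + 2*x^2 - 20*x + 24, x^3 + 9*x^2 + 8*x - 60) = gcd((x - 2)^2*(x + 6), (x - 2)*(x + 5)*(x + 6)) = x^2 + 4*x - 12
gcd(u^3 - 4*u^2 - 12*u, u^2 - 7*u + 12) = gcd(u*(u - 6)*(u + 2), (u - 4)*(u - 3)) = 1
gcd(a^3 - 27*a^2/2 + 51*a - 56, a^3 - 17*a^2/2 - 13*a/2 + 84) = a^2 - 23*a/2 + 28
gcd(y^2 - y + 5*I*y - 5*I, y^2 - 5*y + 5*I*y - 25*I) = y + 5*I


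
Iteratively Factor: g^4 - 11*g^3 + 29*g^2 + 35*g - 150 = (g - 5)*(g^3 - 6*g^2 - g + 30) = (g - 5)*(g - 3)*(g^2 - 3*g - 10) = (g - 5)*(g - 3)*(g + 2)*(g - 5)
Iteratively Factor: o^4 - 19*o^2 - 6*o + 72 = (o - 2)*(o^3 + 2*o^2 - 15*o - 36) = (o - 4)*(o - 2)*(o^2 + 6*o + 9) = (o - 4)*(o - 2)*(o + 3)*(o + 3)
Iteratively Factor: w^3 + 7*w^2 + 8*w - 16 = (w - 1)*(w^2 + 8*w + 16) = (w - 1)*(w + 4)*(w + 4)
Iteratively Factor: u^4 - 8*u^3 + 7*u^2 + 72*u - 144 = (u - 4)*(u^3 - 4*u^2 - 9*u + 36) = (u - 4)*(u - 3)*(u^2 - u - 12) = (u - 4)^2*(u - 3)*(u + 3)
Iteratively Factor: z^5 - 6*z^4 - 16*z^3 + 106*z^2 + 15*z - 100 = (z + 1)*(z^4 - 7*z^3 - 9*z^2 + 115*z - 100) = (z - 1)*(z + 1)*(z^3 - 6*z^2 - 15*z + 100) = (z - 5)*(z - 1)*(z + 1)*(z^2 - z - 20) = (z - 5)*(z - 1)*(z + 1)*(z + 4)*(z - 5)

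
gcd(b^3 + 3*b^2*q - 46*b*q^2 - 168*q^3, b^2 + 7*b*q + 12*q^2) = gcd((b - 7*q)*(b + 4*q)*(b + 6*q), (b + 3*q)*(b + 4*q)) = b + 4*q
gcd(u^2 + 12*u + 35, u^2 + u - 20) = u + 5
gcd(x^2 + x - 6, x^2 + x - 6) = x^2 + x - 6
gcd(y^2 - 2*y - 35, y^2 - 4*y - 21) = y - 7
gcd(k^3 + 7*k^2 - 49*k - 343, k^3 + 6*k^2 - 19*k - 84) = k + 7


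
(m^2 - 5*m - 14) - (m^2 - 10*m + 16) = 5*m - 30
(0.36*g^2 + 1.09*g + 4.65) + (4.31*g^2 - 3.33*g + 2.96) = 4.67*g^2 - 2.24*g + 7.61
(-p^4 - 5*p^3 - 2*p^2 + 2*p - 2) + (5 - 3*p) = -p^4 - 5*p^3 - 2*p^2 - p + 3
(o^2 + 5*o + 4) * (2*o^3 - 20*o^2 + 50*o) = 2*o^5 - 10*o^4 - 42*o^3 + 170*o^2 + 200*o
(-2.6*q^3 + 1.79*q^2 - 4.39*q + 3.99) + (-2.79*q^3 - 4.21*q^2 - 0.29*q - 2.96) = -5.39*q^3 - 2.42*q^2 - 4.68*q + 1.03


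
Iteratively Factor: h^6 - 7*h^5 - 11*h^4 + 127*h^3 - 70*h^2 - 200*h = (h + 4)*(h^5 - 11*h^4 + 33*h^3 - 5*h^2 - 50*h) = (h - 5)*(h + 4)*(h^4 - 6*h^3 + 3*h^2 + 10*h) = (h - 5)^2*(h + 4)*(h^3 - h^2 - 2*h) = h*(h - 5)^2*(h + 4)*(h^2 - h - 2) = h*(h - 5)^2*(h - 2)*(h + 4)*(h + 1)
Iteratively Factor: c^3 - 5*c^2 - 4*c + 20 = (c - 2)*(c^2 - 3*c - 10) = (c - 2)*(c + 2)*(c - 5)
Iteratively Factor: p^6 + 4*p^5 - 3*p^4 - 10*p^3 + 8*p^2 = (p + 4)*(p^5 - 3*p^3 + 2*p^2) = p*(p + 4)*(p^4 - 3*p^2 + 2*p) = p*(p + 2)*(p + 4)*(p^3 - 2*p^2 + p) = p*(p - 1)*(p + 2)*(p + 4)*(p^2 - p) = p^2*(p - 1)*(p + 2)*(p + 4)*(p - 1)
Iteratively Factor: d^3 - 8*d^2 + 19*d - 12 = (d - 3)*(d^2 - 5*d + 4) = (d - 4)*(d - 3)*(d - 1)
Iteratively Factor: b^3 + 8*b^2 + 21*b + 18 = (b + 2)*(b^2 + 6*b + 9) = (b + 2)*(b + 3)*(b + 3)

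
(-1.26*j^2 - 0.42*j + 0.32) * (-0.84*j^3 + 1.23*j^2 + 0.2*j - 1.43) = 1.0584*j^5 - 1.197*j^4 - 1.0374*j^3 + 2.1114*j^2 + 0.6646*j - 0.4576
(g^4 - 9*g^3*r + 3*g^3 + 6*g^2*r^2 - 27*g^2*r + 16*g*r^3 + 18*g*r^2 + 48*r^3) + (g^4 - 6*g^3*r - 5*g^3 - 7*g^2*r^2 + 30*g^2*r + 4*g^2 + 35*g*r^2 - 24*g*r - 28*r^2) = 2*g^4 - 15*g^3*r - 2*g^3 - g^2*r^2 + 3*g^2*r + 4*g^2 + 16*g*r^3 + 53*g*r^2 - 24*g*r + 48*r^3 - 28*r^2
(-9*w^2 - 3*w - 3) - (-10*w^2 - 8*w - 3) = w^2 + 5*w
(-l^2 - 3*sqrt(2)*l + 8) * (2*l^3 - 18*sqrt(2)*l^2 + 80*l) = -2*l^5 + 12*sqrt(2)*l^4 + 44*l^3 - 384*sqrt(2)*l^2 + 640*l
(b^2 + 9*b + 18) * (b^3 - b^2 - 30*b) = b^5 + 8*b^4 - 21*b^3 - 288*b^2 - 540*b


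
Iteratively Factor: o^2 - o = (o)*(o - 1)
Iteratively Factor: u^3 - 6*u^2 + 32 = (u - 4)*(u^2 - 2*u - 8) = (u - 4)*(u + 2)*(u - 4)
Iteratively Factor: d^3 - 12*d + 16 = (d - 2)*(d^2 + 2*d - 8) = (d - 2)*(d + 4)*(d - 2)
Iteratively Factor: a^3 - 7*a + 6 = (a - 2)*(a^2 + 2*a - 3) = (a - 2)*(a + 3)*(a - 1)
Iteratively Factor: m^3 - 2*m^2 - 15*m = (m - 5)*(m^2 + 3*m) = m*(m - 5)*(m + 3)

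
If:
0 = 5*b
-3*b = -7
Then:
No Solution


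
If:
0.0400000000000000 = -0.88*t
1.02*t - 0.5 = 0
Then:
No Solution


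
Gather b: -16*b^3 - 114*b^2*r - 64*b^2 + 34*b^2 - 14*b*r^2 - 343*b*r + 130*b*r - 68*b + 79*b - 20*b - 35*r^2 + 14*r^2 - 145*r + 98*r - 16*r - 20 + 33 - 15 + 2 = -16*b^3 + b^2*(-114*r - 30) + b*(-14*r^2 - 213*r - 9) - 21*r^2 - 63*r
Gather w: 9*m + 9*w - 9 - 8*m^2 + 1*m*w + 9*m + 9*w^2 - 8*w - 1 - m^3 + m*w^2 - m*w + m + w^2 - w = -m^3 - 8*m^2 + 19*m + w^2*(m + 10) - 10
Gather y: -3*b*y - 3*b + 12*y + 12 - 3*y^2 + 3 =-3*b - 3*y^2 + y*(12 - 3*b) + 15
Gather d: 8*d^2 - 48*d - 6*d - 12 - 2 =8*d^2 - 54*d - 14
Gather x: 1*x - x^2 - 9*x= -x^2 - 8*x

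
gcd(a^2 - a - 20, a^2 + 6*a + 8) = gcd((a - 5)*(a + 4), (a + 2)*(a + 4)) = a + 4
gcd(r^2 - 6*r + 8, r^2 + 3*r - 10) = r - 2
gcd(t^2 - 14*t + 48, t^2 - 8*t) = t - 8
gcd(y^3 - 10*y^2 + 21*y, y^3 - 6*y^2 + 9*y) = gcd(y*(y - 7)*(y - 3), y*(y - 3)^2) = y^2 - 3*y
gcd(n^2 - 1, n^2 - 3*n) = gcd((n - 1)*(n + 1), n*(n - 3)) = 1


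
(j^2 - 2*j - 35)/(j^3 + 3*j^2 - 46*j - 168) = (j + 5)/(j^2 + 10*j + 24)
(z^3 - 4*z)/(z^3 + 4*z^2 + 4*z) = (z - 2)/(z + 2)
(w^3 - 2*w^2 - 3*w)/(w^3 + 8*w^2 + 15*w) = (w^2 - 2*w - 3)/(w^2 + 8*w + 15)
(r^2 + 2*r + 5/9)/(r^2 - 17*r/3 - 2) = (r + 5/3)/(r - 6)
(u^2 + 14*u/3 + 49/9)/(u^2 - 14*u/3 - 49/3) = (u + 7/3)/(u - 7)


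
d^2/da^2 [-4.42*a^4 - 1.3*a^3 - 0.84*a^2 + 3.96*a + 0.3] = -53.04*a^2 - 7.8*a - 1.68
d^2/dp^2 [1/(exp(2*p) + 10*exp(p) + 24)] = 2*(4*(exp(p) + 5)^2*exp(p) - (2*exp(p) + 5)*(exp(2*p) + 10*exp(p) + 24))*exp(p)/(exp(2*p) + 10*exp(p) + 24)^3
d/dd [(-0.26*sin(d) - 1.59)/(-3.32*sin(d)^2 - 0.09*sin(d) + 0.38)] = (-10.5576*sin(d) + 0.4316*cos(2*d) - 0.6735)*cos(d)/(3.32*sin(d)^2 + 0.09*sin(d) - 0.38)^2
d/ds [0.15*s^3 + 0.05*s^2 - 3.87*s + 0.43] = 0.45*s^2 + 0.1*s - 3.87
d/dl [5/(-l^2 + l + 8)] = 5*(2*l - 1)/(-l^2 + l + 8)^2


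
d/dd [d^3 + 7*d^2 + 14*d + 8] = 3*d^2 + 14*d + 14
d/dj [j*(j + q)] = 2*j + q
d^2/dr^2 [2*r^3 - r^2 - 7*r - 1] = 12*r - 2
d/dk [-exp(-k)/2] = exp(-k)/2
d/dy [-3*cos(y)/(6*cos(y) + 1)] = 3*sin(y)/(6*cos(y) + 1)^2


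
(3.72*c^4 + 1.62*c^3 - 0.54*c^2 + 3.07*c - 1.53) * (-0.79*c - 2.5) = -2.9388*c^5 - 10.5798*c^4 - 3.6234*c^3 - 1.0753*c^2 - 6.4663*c + 3.825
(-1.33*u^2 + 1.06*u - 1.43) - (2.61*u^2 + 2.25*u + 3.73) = -3.94*u^2 - 1.19*u - 5.16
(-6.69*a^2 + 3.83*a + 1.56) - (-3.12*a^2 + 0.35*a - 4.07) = -3.57*a^2 + 3.48*a + 5.63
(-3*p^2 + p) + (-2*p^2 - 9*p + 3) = -5*p^2 - 8*p + 3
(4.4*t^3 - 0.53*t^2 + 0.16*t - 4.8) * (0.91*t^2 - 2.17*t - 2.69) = 4.004*t^5 - 10.0303*t^4 - 10.5403*t^3 - 3.2895*t^2 + 9.9856*t + 12.912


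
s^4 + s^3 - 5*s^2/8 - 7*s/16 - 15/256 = (s - 3/4)*(s + 1/4)^2*(s + 5/4)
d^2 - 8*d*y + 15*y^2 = (d - 5*y)*(d - 3*y)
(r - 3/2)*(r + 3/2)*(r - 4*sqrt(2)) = r^3 - 4*sqrt(2)*r^2 - 9*r/4 + 9*sqrt(2)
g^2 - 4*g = g*(g - 4)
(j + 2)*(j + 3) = j^2 + 5*j + 6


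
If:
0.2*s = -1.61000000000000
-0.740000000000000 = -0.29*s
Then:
No Solution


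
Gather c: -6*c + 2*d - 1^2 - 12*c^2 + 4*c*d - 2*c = -12*c^2 + c*(4*d - 8) + 2*d - 1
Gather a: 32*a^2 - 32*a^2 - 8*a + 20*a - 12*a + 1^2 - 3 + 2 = 0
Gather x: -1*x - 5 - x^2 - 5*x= -x^2 - 6*x - 5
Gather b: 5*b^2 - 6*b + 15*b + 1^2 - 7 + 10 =5*b^2 + 9*b + 4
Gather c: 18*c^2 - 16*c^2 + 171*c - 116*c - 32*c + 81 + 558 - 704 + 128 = 2*c^2 + 23*c + 63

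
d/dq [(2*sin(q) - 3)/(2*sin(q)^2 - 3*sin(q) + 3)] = (-4*sin(q)^2 + 12*sin(q) - 3)*cos(q)/(-3*sin(q) - cos(2*q) + 4)^2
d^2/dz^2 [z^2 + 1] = 2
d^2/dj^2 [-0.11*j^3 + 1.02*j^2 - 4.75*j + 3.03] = 2.04 - 0.66*j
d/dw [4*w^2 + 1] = 8*w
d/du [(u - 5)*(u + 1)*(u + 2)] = 3*u^2 - 4*u - 13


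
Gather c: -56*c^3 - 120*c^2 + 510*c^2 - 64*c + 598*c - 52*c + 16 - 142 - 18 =-56*c^3 + 390*c^2 + 482*c - 144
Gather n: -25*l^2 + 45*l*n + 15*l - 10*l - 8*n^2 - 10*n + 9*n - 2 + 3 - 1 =-25*l^2 + 5*l - 8*n^2 + n*(45*l - 1)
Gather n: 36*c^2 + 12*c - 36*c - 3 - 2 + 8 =36*c^2 - 24*c + 3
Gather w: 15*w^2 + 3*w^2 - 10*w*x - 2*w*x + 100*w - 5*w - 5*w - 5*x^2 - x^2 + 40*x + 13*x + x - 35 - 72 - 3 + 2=18*w^2 + w*(90 - 12*x) - 6*x^2 + 54*x - 108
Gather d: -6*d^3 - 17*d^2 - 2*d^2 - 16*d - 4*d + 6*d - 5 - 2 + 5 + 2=-6*d^3 - 19*d^2 - 14*d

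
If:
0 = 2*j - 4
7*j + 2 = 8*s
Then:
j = 2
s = 2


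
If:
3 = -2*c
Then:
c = -3/2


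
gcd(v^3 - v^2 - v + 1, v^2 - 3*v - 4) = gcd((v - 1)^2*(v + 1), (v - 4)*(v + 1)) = v + 1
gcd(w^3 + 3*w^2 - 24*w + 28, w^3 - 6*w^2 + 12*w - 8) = w^2 - 4*w + 4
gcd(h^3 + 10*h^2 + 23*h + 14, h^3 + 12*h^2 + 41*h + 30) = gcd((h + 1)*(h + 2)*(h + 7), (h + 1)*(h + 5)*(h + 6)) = h + 1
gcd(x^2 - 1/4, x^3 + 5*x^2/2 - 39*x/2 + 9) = x - 1/2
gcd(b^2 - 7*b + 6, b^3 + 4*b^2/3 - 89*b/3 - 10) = 1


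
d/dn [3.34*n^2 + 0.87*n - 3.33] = 6.68*n + 0.87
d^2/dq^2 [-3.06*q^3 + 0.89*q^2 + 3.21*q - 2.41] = 1.78 - 18.36*q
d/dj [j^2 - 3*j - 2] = 2*j - 3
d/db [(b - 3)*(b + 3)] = 2*b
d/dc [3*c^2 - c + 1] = 6*c - 1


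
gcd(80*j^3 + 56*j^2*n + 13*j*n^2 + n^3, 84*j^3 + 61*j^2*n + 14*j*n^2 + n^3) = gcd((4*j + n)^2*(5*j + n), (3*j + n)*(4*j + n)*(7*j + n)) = 4*j + n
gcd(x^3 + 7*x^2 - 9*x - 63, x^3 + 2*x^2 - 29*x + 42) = x^2 + 4*x - 21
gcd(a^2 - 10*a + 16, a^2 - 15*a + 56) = a - 8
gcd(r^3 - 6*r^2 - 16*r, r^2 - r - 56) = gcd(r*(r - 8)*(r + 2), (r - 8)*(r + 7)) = r - 8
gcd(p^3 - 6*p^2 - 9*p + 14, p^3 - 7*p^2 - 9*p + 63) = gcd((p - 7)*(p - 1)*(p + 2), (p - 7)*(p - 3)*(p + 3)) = p - 7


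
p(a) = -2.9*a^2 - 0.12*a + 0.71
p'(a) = -5.8*a - 0.12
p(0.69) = -0.75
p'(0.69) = -4.12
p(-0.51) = 0.02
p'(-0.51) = 2.84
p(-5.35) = -81.65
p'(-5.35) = 30.91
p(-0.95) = -1.79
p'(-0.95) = 5.39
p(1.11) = -3.00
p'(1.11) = -6.56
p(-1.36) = -4.49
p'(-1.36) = 7.77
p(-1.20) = -3.32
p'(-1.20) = 6.84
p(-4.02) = -45.67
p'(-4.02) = 23.20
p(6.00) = -104.41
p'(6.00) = -34.92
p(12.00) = -418.33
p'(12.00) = -69.72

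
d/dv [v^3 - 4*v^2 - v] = 3*v^2 - 8*v - 1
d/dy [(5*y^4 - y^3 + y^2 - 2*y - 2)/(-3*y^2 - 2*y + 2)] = (-30*y^5 - 27*y^4 + 44*y^3 - 14*y^2 - 8*y - 8)/(9*y^4 + 12*y^3 - 8*y^2 - 8*y + 4)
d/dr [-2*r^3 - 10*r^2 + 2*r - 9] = -6*r^2 - 20*r + 2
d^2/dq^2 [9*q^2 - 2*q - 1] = 18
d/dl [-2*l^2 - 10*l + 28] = -4*l - 10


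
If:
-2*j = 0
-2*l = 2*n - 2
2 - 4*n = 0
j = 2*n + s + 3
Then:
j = 0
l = 1/2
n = 1/2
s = -4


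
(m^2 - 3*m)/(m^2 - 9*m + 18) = m/(m - 6)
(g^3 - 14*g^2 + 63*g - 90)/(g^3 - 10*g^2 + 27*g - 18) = (g - 5)/(g - 1)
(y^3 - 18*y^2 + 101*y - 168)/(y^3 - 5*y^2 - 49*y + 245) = (y^2 - 11*y + 24)/(y^2 + 2*y - 35)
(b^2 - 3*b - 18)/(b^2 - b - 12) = (b - 6)/(b - 4)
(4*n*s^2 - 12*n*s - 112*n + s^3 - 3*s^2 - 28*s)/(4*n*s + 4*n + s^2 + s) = (s^2 - 3*s - 28)/(s + 1)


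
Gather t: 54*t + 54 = 54*t + 54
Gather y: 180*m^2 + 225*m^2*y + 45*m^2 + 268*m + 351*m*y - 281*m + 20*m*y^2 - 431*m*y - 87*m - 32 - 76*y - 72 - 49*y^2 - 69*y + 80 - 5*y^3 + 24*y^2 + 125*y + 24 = 225*m^2 - 100*m - 5*y^3 + y^2*(20*m - 25) + y*(225*m^2 - 80*m - 20)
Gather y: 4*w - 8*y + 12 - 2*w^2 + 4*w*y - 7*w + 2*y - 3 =-2*w^2 - 3*w + y*(4*w - 6) + 9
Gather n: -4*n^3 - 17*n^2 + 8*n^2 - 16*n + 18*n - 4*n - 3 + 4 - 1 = -4*n^3 - 9*n^2 - 2*n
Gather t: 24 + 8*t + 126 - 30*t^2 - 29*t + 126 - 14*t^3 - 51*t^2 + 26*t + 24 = -14*t^3 - 81*t^2 + 5*t + 300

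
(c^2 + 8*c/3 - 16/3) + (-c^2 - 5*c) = -7*c/3 - 16/3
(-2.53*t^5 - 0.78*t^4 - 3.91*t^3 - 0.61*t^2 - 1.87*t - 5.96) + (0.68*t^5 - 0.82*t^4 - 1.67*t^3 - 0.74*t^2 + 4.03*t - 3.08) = -1.85*t^5 - 1.6*t^4 - 5.58*t^3 - 1.35*t^2 + 2.16*t - 9.04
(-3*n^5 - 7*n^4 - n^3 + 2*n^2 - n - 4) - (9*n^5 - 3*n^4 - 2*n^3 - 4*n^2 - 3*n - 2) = -12*n^5 - 4*n^4 + n^3 + 6*n^2 + 2*n - 2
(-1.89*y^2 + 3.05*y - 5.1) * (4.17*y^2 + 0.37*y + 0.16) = -7.8813*y^4 + 12.0192*y^3 - 20.4409*y^2 - 1.399*y - 0.816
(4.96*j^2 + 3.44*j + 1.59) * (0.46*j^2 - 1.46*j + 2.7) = 2.2816*j^4 - 5.6592*j^3 + 9.101*j^2 + 6.9666*j + 4.293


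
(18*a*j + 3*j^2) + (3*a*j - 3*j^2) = 21*a*j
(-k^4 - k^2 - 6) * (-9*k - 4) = 9*k^5 + 4*k^4 + 9*k^3 + 4*k^2 + 54*k + 24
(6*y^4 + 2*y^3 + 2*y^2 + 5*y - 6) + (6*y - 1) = 6*y^4 + 2*y^3 + 2*y^2 + 11*y - 7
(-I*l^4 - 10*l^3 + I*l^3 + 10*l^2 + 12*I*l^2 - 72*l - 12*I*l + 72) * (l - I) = -I*l^5 - 11*l^4 + I*l^4 + 11*l^3 + 22*I*l^3 - 60*l^2 - 22*I*l^2 + 60*l + 72*I*l - 72*I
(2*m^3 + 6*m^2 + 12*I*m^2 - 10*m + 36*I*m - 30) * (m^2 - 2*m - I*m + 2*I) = 2*m^5 + 2*m^4 + 10*I*m^4 - 10*m^3 + 10*I*m^3 + 2*m^2 - 50*I*m^2 - 12*m + 10*I*m - 60*I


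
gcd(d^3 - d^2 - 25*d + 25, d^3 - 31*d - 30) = d + 5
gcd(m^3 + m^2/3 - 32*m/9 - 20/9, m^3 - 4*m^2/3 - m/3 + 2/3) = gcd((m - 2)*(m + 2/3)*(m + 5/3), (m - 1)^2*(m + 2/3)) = m + 2/3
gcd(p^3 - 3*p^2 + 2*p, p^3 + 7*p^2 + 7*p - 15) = p - 1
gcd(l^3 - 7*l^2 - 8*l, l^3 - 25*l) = l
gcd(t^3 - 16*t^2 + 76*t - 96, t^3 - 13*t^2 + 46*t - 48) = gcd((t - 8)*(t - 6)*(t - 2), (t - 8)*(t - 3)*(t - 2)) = t^2 - 10*t + 16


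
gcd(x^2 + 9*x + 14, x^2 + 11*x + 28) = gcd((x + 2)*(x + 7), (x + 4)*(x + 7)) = x + 7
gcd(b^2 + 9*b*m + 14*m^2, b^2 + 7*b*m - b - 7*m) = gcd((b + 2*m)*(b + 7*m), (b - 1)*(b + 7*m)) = b + 7*m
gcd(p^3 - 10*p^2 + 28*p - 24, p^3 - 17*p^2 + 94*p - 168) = p - 6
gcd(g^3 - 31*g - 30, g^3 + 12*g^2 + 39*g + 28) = g + 1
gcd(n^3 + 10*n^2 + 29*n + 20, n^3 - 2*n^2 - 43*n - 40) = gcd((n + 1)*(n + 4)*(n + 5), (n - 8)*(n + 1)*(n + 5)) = n^2 + 6*n + 5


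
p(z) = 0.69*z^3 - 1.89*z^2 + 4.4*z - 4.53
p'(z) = 2.07*z^2 - 3.78*z + 4.4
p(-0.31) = -6.10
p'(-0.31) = 5.77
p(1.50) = 0.15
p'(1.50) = 3.39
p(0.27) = -3.47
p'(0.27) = 3.53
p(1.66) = 0.72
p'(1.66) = 3.83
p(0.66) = -2.25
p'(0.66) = 2.81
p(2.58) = 6.09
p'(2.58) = 8.43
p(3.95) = 25.89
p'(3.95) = 21.77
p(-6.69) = -325.15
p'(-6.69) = 122.33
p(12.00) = 968.43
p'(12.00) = 257.12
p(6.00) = 102.87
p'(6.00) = 56.24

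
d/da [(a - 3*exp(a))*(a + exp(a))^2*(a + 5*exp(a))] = 4*a^3*exp(a) + 4*a^3 - 20*a^2*exp(2*a) + 12*a^2*exp(a) - 84*a*exp(3*a) - 20*a*exp(2*a) - 60*exp(4*a) - 28*exp(3*a)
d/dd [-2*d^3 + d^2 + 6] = 2*d*(1 - 3*d)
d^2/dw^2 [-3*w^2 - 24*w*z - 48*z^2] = -6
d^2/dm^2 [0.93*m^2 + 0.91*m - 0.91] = 1.86000000000000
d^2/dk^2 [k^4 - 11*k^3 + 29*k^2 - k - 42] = 12*k^2 - 66*k + 58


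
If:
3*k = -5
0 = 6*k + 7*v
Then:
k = -5/3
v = 10/7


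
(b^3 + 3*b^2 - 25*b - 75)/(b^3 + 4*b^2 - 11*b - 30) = (b^2 - 2*b - 15)/(b^2 - b - 6)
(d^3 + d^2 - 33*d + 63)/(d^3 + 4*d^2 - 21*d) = (d - 3)/d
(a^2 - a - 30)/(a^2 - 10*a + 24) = (a + 5)/(a - 4)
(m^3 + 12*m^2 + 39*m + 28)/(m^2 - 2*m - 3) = (m^2 + 11*m + 28)/(m - 3)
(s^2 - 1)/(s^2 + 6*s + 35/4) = 4*(s^2 - 1)/(4*s^2 + 24*s + 35)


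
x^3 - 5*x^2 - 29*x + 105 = (x - 7)*(x - 3)*(x + 5)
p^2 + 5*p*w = p*(p + 5*w)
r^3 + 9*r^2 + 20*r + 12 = (r + 1)*(r + 2)*(r + 6)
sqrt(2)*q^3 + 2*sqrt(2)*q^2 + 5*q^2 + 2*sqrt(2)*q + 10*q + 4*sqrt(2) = (q + 2)*(q + 2*sqrt(2))*(sqrt(2)*q + 1)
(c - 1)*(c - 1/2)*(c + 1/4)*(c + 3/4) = c^4 - c^3/2 - 13*c^2/16 + 7*c/32 + 3/32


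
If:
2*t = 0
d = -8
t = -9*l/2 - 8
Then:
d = -8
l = -16/9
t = 0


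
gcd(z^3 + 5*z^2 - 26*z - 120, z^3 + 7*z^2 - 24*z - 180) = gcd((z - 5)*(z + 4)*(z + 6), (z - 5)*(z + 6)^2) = z^2 + z - 30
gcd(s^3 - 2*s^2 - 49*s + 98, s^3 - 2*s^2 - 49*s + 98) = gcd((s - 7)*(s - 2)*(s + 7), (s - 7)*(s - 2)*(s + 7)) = s^3 - 2*s^2 - 49*s + 98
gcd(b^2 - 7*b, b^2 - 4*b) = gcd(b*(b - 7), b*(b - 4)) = b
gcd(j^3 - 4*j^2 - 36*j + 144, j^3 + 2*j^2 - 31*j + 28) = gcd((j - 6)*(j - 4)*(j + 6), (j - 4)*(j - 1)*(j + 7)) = j - 4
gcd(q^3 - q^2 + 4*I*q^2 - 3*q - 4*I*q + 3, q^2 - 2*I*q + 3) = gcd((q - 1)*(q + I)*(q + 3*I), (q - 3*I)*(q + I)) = q + I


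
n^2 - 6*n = n*(n - 6)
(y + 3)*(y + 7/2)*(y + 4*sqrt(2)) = y^3 + 4*sqrt(2)*y^2 + 13*y^2/2 + 21*y/2 + 26*sqrt(2)*y + 42*sqrt(2)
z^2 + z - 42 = (z - 6)*(z + 7)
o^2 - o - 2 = (o - 2)*(o + 1)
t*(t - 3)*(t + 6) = t^3 + 3*t^2 - 18*t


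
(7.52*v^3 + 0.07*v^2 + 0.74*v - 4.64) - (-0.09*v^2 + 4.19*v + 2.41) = 7.52*v^3 + 0.16*v^2 - 3.45*v - 7.05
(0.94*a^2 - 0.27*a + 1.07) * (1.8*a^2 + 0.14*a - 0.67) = 1.692*a^4 - 0.3544*a^3 + 1.2584*a^2 + 0.3307*a - 0.7169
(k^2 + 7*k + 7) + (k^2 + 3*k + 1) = 2*k^2 + 10*k + 8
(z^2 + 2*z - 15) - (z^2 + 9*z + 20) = -7*z - 35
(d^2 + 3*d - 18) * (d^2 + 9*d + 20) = d^4 + 12*d^3 + 29*d^2 - 102*d - 360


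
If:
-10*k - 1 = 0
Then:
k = -1/10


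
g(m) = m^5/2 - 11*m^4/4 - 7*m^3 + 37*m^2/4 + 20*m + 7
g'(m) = 5*m^4/2 - 11*m^3 - 21*m^2 + 37*m/2 + 20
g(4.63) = -596.78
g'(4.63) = -287.45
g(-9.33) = -49876.48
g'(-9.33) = 25896.97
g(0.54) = 19.18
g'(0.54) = 22.35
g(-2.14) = -4.95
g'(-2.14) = 44.47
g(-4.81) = -1855.56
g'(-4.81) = 2007.49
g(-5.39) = -3331.65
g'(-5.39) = 3142.75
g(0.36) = 15.03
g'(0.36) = 23.47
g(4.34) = -509.97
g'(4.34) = -307.52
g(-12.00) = -168245.00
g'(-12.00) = 67622.00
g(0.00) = 7.00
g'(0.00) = 20.00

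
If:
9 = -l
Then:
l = -9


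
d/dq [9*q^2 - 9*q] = 18*q - 9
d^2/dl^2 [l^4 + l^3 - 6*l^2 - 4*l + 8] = 12*l^2 + 6*l - 12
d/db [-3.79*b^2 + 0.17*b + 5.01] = 0.17 - 7.58*b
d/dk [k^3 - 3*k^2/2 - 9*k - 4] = 3*k^2 - 3*k - 9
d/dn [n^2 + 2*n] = 2*n + 2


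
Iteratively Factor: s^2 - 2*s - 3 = (s - 3)*(s + 1)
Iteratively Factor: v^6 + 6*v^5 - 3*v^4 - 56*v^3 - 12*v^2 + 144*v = (v - 2)*(v^5 + 8*v^4 + 13*v^3 - 30*v^2 - 72*v) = (v - 2)*(v + 3)*(v^4 + 5*v^3 - 2*v^2 - 24*v) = (v - 2)^2*(v + 3)*(v^3 + 7*v^2 + 12*v) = (v - 2)^2*(v + 3)^2*(v^2 + 4*v) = v*(v - 2)^2*(v + 3)^2*(v + 4)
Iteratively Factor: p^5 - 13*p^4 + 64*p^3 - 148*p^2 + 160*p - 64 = (p - 4)*(p^4 - 9*p^3 + 28*p^2 - 36*p + 16) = (p - 4)*(p - 2)*(p^3 - 7*p^2 + 14*p - 8) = (p - 4)^2*(p - 2)*(p^2 - 3*p + 2) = (p - 4)^2*(p - 2)*(p - 1)*(p - 2)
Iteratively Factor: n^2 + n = (n + 1)*(n)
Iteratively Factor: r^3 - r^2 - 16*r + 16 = (r + 4)*(r^2 - 5*r + 4) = (r - 1)*(r + 4)*(r - 4)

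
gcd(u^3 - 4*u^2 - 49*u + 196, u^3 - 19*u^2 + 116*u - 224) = u^2 - 11*u + 28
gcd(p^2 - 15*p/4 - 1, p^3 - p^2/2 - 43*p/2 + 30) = p - 4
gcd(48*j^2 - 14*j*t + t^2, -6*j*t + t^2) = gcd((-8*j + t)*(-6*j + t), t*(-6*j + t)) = -6*j + t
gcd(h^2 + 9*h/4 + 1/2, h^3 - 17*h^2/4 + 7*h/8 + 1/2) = h + 1/4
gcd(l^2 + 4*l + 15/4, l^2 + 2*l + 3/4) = l + 3/2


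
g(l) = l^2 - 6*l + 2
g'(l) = 2*l - 6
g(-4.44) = 48.35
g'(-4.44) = -14.88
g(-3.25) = 32.06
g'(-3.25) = -12.50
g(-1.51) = 13.34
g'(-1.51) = -9.02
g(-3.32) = 32.94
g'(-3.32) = -12.64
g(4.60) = -4.44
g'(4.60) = 3.20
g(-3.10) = 30.21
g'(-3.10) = -12.20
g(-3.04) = 29.48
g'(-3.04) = -12.08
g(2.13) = -6.24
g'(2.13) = -1.74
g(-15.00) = 317.00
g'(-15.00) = -36.00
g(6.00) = 2.00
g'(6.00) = 6.00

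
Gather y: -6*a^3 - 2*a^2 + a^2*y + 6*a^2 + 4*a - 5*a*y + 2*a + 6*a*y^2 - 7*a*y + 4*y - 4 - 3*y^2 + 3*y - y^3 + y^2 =-6*a^3 + 4*a^2 + 6*a - y^3 + y^2*(6*a - 2) + y*(a^2 - 12*a + 7) - 4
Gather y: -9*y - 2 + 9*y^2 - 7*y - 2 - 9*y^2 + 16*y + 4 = 0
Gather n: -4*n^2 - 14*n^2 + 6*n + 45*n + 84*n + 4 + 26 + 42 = -18*n^2 + 135*n + 72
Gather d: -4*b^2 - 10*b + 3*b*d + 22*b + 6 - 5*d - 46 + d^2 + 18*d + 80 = -4*b^2 + 12*b + d^2 + d*(3*b + 13) + 40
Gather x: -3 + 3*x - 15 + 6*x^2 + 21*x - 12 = 6*x^2 + 24*x - 30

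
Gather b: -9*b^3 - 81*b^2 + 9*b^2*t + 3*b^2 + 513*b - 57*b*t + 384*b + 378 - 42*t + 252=-9*b^3 + b^2*(9*t - 78) + b*(897 - 57*t) - 42*t + 630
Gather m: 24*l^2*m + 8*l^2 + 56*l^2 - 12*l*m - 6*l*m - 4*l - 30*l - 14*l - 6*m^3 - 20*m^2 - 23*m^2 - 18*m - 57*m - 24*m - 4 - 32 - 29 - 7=64*l^2 - 48*l - 6*m^3 - 43*m^2 + m*(24*l^2 - 18*l - 99) - 72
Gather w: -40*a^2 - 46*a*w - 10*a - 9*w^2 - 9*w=-40*a^2 - 10*a - 9*w^2 + w*(-46*a - 9)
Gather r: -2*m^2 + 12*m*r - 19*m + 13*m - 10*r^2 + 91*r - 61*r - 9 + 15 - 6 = -2*m^2 - 6*m - 10*r^2 + r*(12*m + 30)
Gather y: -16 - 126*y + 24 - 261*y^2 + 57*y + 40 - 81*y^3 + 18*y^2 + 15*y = -81*y^3 - 243*y^2 - 54*y + 48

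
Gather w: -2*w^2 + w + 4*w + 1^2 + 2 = -2*w^2 + 5*w + 3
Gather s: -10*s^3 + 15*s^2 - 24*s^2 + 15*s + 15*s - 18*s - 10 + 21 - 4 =-10*s^3 - 9*s^2 + 12*s + 7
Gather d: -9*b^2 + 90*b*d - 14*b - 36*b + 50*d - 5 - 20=-9*b^2 - 50*b + d*(90*b + 50) - 25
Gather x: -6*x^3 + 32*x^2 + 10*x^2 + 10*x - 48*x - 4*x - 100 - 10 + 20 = -6*x^3 + 42*x^2 - 42*x - 90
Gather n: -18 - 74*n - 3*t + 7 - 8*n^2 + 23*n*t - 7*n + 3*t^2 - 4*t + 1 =-8*n^2 + n*(23*t - 81) + 3*t^2 - 7*t - 10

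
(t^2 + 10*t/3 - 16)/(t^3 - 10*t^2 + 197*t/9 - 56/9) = 3*(t + 6)/(3*t^2 - 22*t + 7)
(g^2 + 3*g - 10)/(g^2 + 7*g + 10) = (g - 2)/(g + 2)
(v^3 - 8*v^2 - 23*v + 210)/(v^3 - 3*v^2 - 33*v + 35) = (v - 6)/(v - 1)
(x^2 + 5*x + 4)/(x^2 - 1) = (x + 4)/(x - 1)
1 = 1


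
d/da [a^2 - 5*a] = 2*a - 5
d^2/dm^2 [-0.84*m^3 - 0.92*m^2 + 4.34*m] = -5.04*m - 1.84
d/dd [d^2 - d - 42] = 2*d - 1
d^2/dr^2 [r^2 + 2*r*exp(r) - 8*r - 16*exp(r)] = 2*r*exp(r) - 12*exp(r) + 2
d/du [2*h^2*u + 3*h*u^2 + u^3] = 2*h^2 + 6*h*u + 3*u^2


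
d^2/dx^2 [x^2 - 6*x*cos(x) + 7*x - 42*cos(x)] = 6*x*cos(x) + 12*sin(x) + 42*cos(x) + 2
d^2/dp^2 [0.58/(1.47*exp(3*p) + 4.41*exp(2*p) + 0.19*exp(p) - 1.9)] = (0.58*(4.41*exp(2*p) + 8.82*exp(p) + 0.19)*(8.82*exp(2*p) + 17.64*exp(p) + 0.38)*exp(p) - (7.6734*exp(2*p) + 10.2312*exp(p) + 0.1102)*(1.47*exp(3*p) + 4.41*exp(2*p) + 0.19*exp(p) - 1.9))*exp(p)/(1.47*exp(3*p) + 4.41*exp(2*p) + 0.19*exp(p) - 1.9)^3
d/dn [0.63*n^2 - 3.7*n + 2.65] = 1.26*n - 3.7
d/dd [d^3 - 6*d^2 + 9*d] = 3*d^2 - 12*d + 9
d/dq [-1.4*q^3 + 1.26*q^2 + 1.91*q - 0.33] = -4.2*q^2 + 2.52*q + 1.91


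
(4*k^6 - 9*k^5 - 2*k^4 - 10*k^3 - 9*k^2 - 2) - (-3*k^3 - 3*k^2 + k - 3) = 4*k^6 - 9*k^5 - 2*k^4 - 7*k^3 - 6*k^2 - k + 1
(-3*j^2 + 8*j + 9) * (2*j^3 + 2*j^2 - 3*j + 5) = -6*j^5 + 10*j^4 + 43*j^3 - 21*j^2 + 13*j + 45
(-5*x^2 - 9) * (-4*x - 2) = 20*x^3 + 10*x^2 + 36*x + 18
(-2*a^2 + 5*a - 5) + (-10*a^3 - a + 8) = -10*a^3 - 2*a^2 + 4*a + 3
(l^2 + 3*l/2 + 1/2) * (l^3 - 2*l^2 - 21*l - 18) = l^5 - l^4/2 - 47*l^3/2 - 101*l^2/2 - 75*l/2 - 9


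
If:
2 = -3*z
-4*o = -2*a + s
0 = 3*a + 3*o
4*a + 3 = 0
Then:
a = -3/4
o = 3/4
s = -9/2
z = -2/3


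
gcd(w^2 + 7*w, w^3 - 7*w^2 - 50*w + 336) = w + 7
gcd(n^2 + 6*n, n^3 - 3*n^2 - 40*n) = n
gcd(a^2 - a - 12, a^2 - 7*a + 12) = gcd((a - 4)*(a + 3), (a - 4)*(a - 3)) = a - 4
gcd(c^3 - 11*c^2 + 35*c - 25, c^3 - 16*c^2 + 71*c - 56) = c - 1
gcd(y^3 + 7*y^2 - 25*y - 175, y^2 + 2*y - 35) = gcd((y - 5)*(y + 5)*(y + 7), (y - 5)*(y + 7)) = y^2 + 2*y - 35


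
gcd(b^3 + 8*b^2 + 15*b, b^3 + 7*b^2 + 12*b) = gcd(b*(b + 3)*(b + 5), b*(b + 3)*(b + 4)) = b^2 + 3*b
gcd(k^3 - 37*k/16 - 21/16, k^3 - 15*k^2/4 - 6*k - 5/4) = k + 1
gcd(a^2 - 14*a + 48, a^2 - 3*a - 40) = a - 8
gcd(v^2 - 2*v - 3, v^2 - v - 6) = v - 3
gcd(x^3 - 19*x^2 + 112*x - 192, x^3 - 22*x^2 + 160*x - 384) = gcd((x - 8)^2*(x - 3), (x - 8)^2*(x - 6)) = x^2 - 16*x + 64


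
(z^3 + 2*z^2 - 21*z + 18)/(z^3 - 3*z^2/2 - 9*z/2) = 2*(z^2 + 5*z - 6)/(z*(2*z + 3))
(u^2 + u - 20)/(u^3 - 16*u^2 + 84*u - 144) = (u + 5)/(u^2 - 12*u + 36)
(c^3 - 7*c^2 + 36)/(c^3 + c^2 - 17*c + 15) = (c^2 - 4*c - 12)/(c^2 + 4*c - 5)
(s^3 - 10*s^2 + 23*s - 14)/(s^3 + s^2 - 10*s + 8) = (s - 7)/(s + 4)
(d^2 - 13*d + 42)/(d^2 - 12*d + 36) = (d - 7)/(d - 6)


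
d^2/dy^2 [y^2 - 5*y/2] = 2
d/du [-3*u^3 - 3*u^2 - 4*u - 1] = -9*u^2 - 6*u - 4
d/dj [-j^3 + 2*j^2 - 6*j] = -3*j^2 + 4*j - 6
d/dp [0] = 0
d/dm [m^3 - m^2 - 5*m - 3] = 3*m^2 - 2*m - 5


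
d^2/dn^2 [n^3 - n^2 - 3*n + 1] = 6*n - 2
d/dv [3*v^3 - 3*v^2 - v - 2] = 9*v^2 - 6*v - 1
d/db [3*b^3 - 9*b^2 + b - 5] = 9*b^2 - 18*b + 1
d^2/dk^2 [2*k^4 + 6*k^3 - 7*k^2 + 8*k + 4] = 24*k^2 + 36*k - 14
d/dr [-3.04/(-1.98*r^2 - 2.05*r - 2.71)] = (-12.0384*r - 6.232)/(1.98*r^2 + 2.05*r + 2.71)^2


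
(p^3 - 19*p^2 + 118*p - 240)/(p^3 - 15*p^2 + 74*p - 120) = (p - 8)/(p - 4)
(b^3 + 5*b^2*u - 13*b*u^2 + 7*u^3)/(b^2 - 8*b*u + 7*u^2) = (-b^2 - 6*b*u + 7*u^2)/(-b + 7*u)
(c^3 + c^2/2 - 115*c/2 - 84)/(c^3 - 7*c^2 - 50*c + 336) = (c + 3/2)/(c - 6)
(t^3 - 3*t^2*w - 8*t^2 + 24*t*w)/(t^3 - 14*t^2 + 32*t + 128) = t*(t - 3*w)/(t^2 - 6*t - 16)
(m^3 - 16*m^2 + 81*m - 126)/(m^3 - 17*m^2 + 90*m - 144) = (m - 7)/(m - 8)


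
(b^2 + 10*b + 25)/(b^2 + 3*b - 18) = (b^2 + 10*b + 25)/(b^2 + 3*b - 18)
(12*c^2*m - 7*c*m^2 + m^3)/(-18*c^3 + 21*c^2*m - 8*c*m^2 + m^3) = m*(-4*c + m)/(6*c^2 - 5*c*m + m^2)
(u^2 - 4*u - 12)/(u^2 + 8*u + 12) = (u - 6)/(u + 6)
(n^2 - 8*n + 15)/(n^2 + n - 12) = (n - 5)/(n + 4)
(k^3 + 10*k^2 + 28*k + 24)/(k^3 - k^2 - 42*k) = (k^2 + 4*k + 4)/(k*(k - 7))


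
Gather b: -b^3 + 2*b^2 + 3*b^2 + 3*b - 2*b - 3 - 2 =-b^3 + 5*b^2 + b - 5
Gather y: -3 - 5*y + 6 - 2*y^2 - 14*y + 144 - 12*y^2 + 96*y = -14*y^2 + 77*y + 147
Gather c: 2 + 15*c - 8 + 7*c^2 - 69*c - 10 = 7*c^2 - 54*c - 16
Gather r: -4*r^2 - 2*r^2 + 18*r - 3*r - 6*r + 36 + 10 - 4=-6*r^2 + 9*r + 42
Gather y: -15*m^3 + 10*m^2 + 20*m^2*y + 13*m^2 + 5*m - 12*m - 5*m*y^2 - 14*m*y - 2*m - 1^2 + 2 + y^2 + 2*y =-15*m^3 + 23*m^2 - 9*m + y^2*(1 - 5*m) + y*(20*m^2 - 14*m + 2) + 1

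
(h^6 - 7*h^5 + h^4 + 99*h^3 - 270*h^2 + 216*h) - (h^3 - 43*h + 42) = h^6 - 7*h^5 + h^4 + 98*h^3 - 270*h^2 + 259*h - 42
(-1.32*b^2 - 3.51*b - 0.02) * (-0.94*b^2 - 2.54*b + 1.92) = 1.2408*b^4 + 6.6522*b^3 + 6.3998*b^2 - 6.6884*b - 0.0384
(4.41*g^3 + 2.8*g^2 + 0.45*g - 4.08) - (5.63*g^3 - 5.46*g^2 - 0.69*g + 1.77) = -1.22*g^3 + 8.26*g^2 + 1.14*g - 5.85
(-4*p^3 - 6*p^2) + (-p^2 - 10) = -4*p^3 - 7*p^2 - 10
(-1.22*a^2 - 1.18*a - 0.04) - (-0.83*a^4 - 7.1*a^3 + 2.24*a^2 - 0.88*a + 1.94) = 0.83*a^4 + 7.1*a^3 - 3.46*a^2 - 0.3*a - 1.98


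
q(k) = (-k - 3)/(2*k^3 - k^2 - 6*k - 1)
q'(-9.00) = 0.00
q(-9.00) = 0.00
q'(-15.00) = 0.00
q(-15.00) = 0.00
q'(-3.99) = 0.00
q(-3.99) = -0.01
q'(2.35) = 4.03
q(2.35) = -1.00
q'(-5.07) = -0.00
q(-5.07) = -0.01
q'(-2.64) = 0.05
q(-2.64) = 0.01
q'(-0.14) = -462.31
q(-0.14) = 15.45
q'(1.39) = 0.52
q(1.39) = 0.74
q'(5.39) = 0.02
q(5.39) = -0.03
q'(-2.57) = 0.06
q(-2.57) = 0.02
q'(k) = (-k - 3)*(-6*k^2 + 2*k + 6)/(2*k^3 - k^2 - 6*k - 1)^2 - 1/(2*k^3 - k^2 - 6*k - 1) = (-2*k^3 + k^2 + 6*k - 2*(k + 3)*(-3*k^2 + k + 3) + 1)/(-2*k^3 + k^2 + 6*k + 1)^2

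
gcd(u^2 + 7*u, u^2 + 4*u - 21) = u + 7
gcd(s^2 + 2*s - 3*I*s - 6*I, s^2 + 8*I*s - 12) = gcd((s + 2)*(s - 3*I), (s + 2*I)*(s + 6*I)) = 1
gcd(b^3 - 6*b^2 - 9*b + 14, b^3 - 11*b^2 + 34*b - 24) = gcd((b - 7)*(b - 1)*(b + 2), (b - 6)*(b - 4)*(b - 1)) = b - 1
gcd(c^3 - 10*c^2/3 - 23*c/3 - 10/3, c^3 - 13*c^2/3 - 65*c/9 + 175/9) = c - 5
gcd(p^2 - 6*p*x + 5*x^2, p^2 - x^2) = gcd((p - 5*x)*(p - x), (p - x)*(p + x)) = -p + x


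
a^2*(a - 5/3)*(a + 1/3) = a^4 - 4*a^3/3 - 5*a^2/9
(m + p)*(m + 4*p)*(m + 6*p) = m^3 + 11*m^2*p + 34*m*p^2 + 24*p^3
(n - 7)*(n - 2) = n^2 - 9*n + 14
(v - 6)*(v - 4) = v^2 - 10*v + 24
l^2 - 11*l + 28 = (l - 7)*(l - 4)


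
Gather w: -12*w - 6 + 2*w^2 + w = 2*w^2 - 11*w - 6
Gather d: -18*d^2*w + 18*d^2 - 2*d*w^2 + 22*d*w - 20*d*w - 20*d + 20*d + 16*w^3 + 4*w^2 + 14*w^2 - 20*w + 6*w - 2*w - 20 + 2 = d^2*(18 - 18*w) + d*(-2*w^2 + 2*w) + 16*w^3 + 18*w^2 - 16*w - 18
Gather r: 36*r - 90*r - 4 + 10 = 6 - 54*r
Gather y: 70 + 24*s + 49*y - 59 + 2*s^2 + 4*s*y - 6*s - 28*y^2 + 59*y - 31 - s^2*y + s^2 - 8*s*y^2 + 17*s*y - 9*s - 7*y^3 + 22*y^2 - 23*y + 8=3*s^2 + 9*s - 7*y^3 + y^2*(-8*s - 6) + y*(-s^2 + 21*s + 85) - 12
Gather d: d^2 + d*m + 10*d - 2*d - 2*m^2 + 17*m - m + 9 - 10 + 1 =d^2 + d*(m + 8) - 2*m^2 + 16*m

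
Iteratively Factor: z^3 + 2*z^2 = (z)*(z^2 + 2*z) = z*(z + 2)*(z)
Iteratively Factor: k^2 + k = (k + 1)*(k)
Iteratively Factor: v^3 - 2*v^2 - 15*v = (v + 3)*(v^2 - 5*v) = (v - 5)*(v + 3)*(v)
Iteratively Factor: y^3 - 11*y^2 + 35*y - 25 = (y - 1)*(y^2 - 10*y + 25) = (y - 5)*(y - 1)*(y - 5)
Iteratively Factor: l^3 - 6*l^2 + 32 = (l + 2)*(l^2 - 8*l + 16) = (l - 4)*(l + 2)*(l - 4)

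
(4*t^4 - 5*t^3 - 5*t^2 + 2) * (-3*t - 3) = -12*t^5 + 3*t^4 + 30*t^3 + 15*t^2 - 6*t - 6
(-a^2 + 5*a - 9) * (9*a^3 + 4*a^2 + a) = -9*a^5 + 41*a^4 - 62*a^3 - 31*a^2 - 9*a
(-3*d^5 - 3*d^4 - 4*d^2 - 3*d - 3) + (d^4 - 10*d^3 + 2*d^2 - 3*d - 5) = -3*d^5 - 2*d^4 - 10*d^3 - 2*d^2 - 6*d - 8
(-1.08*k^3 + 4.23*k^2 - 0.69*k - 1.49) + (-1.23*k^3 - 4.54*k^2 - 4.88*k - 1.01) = -2.31*k^3 - 0.31*k^2 - 5.57*k - 2.5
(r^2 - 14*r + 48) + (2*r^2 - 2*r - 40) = 3*r^2 - 16*r + 8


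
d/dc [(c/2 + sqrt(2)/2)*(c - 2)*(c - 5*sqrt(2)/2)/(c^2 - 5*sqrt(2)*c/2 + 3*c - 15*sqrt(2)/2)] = (2*c^4 - 10*sqrt(2)*c^3 + 12*c^3 - 50*sqrt(2)*c^2 + 13*c^2 + 50*c + 60*sqrt(2)*c - 150 + 125*sqrt(2))/(2*(2*c^4 - 10*sqrt(2)*c^3 + 12*c^3 - 60*sqrt(2)*c^2 + 43*c^2 - 90*sqrt(2)*c + 150*c + 225))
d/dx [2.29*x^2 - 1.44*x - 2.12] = 4.58*x - 1.44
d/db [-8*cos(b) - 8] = 8*sin(b)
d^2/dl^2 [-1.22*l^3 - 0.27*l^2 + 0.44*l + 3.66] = -7.32*l - 0.54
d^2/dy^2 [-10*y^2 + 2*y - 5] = -20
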